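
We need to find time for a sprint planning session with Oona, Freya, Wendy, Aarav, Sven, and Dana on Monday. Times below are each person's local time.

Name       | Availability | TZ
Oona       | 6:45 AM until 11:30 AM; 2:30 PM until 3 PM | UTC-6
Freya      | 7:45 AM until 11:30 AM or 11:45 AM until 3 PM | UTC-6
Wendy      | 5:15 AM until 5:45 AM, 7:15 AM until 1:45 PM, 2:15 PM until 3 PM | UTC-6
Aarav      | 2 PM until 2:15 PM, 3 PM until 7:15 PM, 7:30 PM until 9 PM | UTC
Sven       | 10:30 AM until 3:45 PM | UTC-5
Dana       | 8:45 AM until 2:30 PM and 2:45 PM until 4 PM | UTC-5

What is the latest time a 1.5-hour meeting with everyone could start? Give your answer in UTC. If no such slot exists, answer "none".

16:00

Oona in UTC: 12:45-17:30, 20:30-21:00 (add 6h to convert from UTC-6).
Freya in UTC: 13:45-17:30, 17:45-21:00 (add 6h to convert from UTC-6).
Wendy in UTC: 11:15-11:45, 13:15-19:45, 20:15-21:00 (add 6h to convert from UTC-6).
Aarav in UTC: 14:00-14:15, 15:00-19:15, 19:30-21:00.
Sven in UTC: 15:30-20:45 (add 5h to convert from UTC-5).
Dana in UTC: 13:45-19:30, 19:45-21:00 (add 5h to convert from UTC-5).
Oona ∩ Freya: 13:45-17:30, 20:30-21:00.
Oona ∩ Freya ∩ Wendy: 13:45-17:30, 20:30-21:00.
Oona ∩ Freya ∩ Wendy ∩ Aarav: 14:00-14:15, 15:00-17:30, 20:30-21:00.
Oona ∩ Freya ∩ Wendy ∩ Aarav ∩ Sven: 15:30-17:30, 20:30-20:45.
Oona ∩ Freya ∩ Wendy ∩ Aarav ∩ Sven ∩ Dana: 15:30-17:30, 20:30-20:45.
The last common window of at least 90 minutes is 15:30-17:30; a 90-minute meeting can start as late as 16:00 and still end by 17:30.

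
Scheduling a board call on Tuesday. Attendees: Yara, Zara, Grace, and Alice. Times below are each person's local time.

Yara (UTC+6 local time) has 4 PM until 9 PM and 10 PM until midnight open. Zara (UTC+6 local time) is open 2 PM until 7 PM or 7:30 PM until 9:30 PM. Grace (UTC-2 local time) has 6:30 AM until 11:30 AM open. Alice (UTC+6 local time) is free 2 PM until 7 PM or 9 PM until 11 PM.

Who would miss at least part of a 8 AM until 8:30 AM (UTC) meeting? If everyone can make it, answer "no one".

Grace, Yara

Yara in UTC: 10:00-15:00, 16:00-18:00 (subtract 6h to convert from UTC+6).
Zara in UTC: 08:00-13:00, 13:30-15:30 (subtract 6h to convert from UTC+6).
Grace in UTC: 08:30-13:30 (add 2h to convert from UTC-2).
Alice in UTC: 08:00-13:00, 15:00-17:00 (subtract 6h to convert from UTC+6).
Yara: not fully free for 08:00-08:30. Zara: free for 08:00-08:30. Grace: not fully free for 08:00-08:30. Alice: free for 08:00-08:30.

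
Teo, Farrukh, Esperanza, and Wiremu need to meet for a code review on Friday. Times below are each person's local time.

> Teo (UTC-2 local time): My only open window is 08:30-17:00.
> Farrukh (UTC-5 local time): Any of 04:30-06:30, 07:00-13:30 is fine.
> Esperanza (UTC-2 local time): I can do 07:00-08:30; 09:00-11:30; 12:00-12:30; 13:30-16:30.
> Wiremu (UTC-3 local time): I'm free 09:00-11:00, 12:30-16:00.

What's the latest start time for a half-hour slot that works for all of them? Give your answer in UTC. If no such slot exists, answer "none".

18:00

Teo in UTC: 10:30-19:00 (add 2h to convert from UTC-2).
Farrukh in UTC: 09:30-11:30, 12:00-18:30 (add 5h to convert from UTC-5).
Esperanza in UTC: 09:00-10:30, 11:00-13:30, 14:00-14:30, 15:30-18:30 (add 2h to convert from UTC-2).
Wiremu in UTC: 12:00-14:00, 15:30-19:00 (add 3h to convert from UTC-3).
Teo ∩ Farrukh: 10:30-11:30, 12:00-18:30.
Teo ∩ Farrukh ∩ Esperanza: 11:00-11:30, 12:00-13:30, 14:00-14:30, 15:30-18:30.
Teo ∩ Farrukh ∩ Esperanza ∩ Wiremu: 12:00-13:30, 15:30-18:30.
So the common availability across everyone is 12:00-13:30, 15:30-18:30.
The last common window of at least 30 minutes is 15:30-18:30; a 30-minute meeting can start as late as 18:00 and still end by 18:30.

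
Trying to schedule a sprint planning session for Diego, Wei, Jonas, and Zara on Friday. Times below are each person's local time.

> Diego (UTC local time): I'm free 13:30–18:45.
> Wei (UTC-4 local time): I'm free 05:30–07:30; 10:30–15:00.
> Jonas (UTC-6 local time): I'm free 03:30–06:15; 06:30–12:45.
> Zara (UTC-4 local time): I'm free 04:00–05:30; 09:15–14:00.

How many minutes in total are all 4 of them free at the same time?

210

Diego in UTC: 13:30-18:45.
Wei in UTC: 09:30-11:30, 14:30-19:00 (add 4h to convert from UTC-4).
Jonas in UTC: 09:30-12:15, 12:30-18:45 (add 6h to convert from UTC-6).
Zara in UTC: 08:00-09:30, 13:15-18:00 (add 4h to convert from UTC-4).
Diego ∩ Wei: 14:30-18:45.
Diego ∩ Wei ∩ Jonas: 14:30-18:45.
Diego ∩ Wei ∩ Jonas ∩ Zara: 14:30-18:00.
That's a single block of 210 minutes.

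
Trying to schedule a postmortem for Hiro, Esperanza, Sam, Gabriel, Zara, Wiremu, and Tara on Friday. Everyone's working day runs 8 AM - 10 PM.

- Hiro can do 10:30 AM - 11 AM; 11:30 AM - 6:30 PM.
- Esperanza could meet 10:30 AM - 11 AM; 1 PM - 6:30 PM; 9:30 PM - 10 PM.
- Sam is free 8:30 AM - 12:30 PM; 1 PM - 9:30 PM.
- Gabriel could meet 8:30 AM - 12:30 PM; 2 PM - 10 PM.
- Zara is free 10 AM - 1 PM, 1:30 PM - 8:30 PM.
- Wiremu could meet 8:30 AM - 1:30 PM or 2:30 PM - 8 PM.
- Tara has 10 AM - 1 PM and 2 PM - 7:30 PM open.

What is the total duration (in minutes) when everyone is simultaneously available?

270

Hiro ∩ Esperanza: 10:30-11:00, 13:00-18:30.
Hiro ∩ Esperanza ∩ Sam: 10:30-11:00, 13:00-18:30.
Hiro ∩ Esperanza ∩ Sam ∩ Gabriel: 10:30-11:00, 14:00-18:30.
Hiro ∩ Esperanza ∩ Sam ∩ Gabriel ∩ Zara: 10:30-11:00, 14:00-18:30.
Hiro ∩ Esperanza ∩ Sam ∩ Gabriel ∩ Zara ∩ Wiremu: 10:30-11:00, 14:30-18:30.
Hiro ∩ Esperanza ∩ Sam ∩ Gabriel ∩ Zara ∩ Wiremu ∩ Tara: 10:30-11:00, 14:30-18:30.
Those are the intersection windows.
Summing the common windows: 30 + 240 = 270 minutes.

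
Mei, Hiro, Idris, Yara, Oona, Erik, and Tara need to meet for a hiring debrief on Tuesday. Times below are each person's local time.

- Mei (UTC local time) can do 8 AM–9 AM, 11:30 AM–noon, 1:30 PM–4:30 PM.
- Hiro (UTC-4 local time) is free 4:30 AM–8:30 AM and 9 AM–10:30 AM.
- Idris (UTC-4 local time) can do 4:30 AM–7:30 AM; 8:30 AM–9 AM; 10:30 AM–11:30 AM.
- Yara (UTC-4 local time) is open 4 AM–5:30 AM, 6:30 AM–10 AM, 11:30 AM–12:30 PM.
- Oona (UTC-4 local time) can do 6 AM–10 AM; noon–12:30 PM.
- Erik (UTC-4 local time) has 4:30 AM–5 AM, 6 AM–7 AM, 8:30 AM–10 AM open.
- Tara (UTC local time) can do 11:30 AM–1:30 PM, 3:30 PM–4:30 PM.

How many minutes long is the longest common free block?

Mei in UTC: 08:00-09:00, 11:30-12:00, 13:30-16:30.
Hiro in UTC: 08:30-12:30, 13:00-14:30 (add 4h to convert from UTC-4).
Idris in UTC: 08:30-11:30, 12:30-13:00, 14:30-15:30 (add 4h to convert from UTC-4).
Yara in UTC: 08:00-09:30, 10:30-14:00, 15:30-16:30 (add 4h to convert from UTC-4).
Oona in UTC: 10:00-14:00, 16:00-16:30 (add 4h to convert from UTC-4).
Erik in UTC: 08:30-09:00, 10:00-11:00, 12:30-14:00 (add 4h to convert from UTC-4).
Tara in UTC: 11:30-13:30, 15:30-16:30.
Mei ∩ Hiro: 08:30-09:00, 11:30-12:00, 13:30-14:30.
Mei ∩ Hiro ∩ Idris: 08:30-09:00.
Mei ∩ Hiro ∩ Idris ∩ Yara: 08:30-09:00.
Mei ∩ Hiro ∩ Idris ∩ Yara ∩ Oona: ∅.
Mei ∩ Hiro ∩ Idris ∩ Yara ∩ Oona ∩ Erik: ∅.
Mei ∩ Hiro ∩ Idris ∩ Yara ∩ Oona ∩ Erik ∩ Tara: ∅.
There is no time when everyone is free.
No common window exists, so the longest block is 0 minutes.

0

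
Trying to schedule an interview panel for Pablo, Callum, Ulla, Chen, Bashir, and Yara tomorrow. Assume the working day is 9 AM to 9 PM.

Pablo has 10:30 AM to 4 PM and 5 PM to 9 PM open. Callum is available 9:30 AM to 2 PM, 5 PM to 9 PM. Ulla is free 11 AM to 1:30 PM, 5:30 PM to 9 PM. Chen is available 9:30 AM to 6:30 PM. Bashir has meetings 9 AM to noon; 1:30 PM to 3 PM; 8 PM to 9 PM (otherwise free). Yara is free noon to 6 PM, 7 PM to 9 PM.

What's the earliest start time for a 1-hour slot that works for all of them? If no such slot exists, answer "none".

12:00

Pablo free: 10:30-16:00, 17:00-21:00.
Callum free: 09:30-14:00, 17:00-21:00.
Ulla free: 11:00-13:30, 17:30-21:00.
Chen free: 09:30-18:30.
Bashir free: 12:00-13:30, 15:00-20:00 (invert busy blocks within the working day).
Yara free: 12:00-18:00, 19:00-21:00.
Pablo ∩ Callum: 10:30-14:00, 17:00-21:00.
Pablo ∩ Callum ∩ Ulla: 11:00-13:30, 17:30-21:00.
Pablo ∩ Callum ∩ Ulla ∩ Chen: 11:00-13:30, 17:30-18:30.
Pablo ∩ Callum ∩ Ulla ∩ Chen ∩ Bashir: 12:00-13:30, 17:30-18:30.
Pablo ∩ Callum ∩ Ulla ∩ Chen ∩ Bashir ∩ Yara: 12:00-13:30, 17:30-18:00.
So the common availability across everyone is 12:00-13:30, 17:30-18:00.
The first common window of at least 60 minutes is 12:00-13:30, so the earliest start is 12:00.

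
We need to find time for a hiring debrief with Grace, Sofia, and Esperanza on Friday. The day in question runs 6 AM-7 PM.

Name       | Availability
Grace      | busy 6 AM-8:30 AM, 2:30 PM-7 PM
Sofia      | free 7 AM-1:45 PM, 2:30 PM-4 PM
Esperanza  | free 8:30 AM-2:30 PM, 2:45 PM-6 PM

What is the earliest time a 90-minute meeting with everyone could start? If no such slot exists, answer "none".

Grace free: 08:30-14:30 (invert busy blocks within the working day).
Sofia free: 07:00-13:45, 14:30-16:00.
Esperanza free: 08:30-14:30, 14:45-18:00.
Grace ∩ Sofia: 08:30-13:45.
Grace ∩ Sofia ∩ Esperanza: 08:30-13:45.
The first common window of at least 90 minutes is 08:30-13:45, so the earliest start is 08:30.

08:30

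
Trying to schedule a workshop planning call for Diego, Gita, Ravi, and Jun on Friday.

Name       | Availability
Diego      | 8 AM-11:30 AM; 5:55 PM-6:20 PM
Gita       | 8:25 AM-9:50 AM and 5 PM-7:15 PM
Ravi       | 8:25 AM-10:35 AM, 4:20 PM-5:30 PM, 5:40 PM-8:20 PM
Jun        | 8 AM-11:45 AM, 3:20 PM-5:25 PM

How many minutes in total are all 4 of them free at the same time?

85

Diego ∩ Gita: 08:25-09:50, 17:55-18:20.
Diego ∩ Gita ∩ Ravi: 08:25-09:50, 17:55-18:20.
Diego ∩ Gita ∩ Ravi ∩ Jun: 08:25-09:50.
So the common availability across everyone is 08:25-09:50.
That's a single block of 85 minutes.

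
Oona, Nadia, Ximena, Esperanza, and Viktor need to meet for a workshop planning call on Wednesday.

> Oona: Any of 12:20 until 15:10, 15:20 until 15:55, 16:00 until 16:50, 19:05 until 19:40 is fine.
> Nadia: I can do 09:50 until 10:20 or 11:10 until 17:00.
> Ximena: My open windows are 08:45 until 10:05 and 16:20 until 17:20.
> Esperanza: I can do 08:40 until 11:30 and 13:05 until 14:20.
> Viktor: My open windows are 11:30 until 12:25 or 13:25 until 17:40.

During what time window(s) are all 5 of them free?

none

Oona ∩ Nadia: 12:20-15:10, 15:20-15:55, 16:00-16:50.
Oona ∩ Nadia ∩ Ximena: 16:20-16:50.
Oona ∩ Nadia ∩ Ximena ∩ Esperanza: ∅.
Oona ∩ Nadia ∩ Ximena ∩ Esperanza ∩ Viktor: ∅.
There is no time when everyone is free.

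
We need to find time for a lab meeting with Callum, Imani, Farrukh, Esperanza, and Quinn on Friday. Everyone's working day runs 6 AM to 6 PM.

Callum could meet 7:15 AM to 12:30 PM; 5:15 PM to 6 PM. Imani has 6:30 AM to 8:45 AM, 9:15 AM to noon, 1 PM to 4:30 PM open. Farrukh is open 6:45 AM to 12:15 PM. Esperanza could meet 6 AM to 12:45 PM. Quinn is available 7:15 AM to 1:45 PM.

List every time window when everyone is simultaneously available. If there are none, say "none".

Callum ∩ Imani: 07:15-08:45, 09:15-12:00.
Callum ∩ Imani ∩ Farrukh: 07:15-08:45, 09:15-12:00.
Callum ∩ Imani ∩ Farrukh ∩ Esperanza: 07:15-08:45, 09:15-12:00.
Callum ∩ Imani ∩ Farrukh ∩ Esperanza ∩ Quinn: 07:15-08:45, 09:15-12:00.

07:15-08:45, 09:15-12:00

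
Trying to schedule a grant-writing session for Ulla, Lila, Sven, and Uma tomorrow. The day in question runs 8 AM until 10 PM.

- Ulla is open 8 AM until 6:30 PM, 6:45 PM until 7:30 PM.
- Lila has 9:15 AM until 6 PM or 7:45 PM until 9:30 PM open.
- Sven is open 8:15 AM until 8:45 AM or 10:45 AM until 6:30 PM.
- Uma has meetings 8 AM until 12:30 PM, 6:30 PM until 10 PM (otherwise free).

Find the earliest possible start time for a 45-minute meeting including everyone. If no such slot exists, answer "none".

Ulla free: 08:00-18:30, 18:45-19:30.
Lila free: 09:15-18:00, 19:45-21:30.
Sven free: 08:15-08:45, 10:45-18:30.
Uma free: 12:30-18:30 (invert busy blocks within the working day).
Ulla ∩ Lila: 09:15-18:00.
Ulla ∩ Lila ∩ Sven: 10:45-18:00.
Ulla ∩ Lila ∩ Sven ∩ Uma: 12:30-18:00.
The first common window of at least 45 minutes is 12:30-18:00, so the earliest start is 12:30.

12:30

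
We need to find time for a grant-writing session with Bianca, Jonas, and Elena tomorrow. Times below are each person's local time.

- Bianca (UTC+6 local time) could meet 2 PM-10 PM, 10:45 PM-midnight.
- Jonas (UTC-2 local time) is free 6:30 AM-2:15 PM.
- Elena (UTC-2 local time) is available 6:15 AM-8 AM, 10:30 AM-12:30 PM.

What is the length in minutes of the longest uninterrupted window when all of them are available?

Bianca in UTC: 08:00-16:00, 16:45-18:00 (subtract 6h to convert from UTC+6).
Jonas in UTC: 08:30-16:15 (add 2h to convert from UTC-2).
Elena in UTC: 08:15-10:00, 12:30-14:30 (add 2h to convert from UTC-2).
Bianca ∩ Jonas: 08:30-16:00.
Bianca ∩ Jonas ∩ Elena: 08:30-10:00, 12:30-14:30.
The longest is 12:30-14:30 at 120 minutes.

120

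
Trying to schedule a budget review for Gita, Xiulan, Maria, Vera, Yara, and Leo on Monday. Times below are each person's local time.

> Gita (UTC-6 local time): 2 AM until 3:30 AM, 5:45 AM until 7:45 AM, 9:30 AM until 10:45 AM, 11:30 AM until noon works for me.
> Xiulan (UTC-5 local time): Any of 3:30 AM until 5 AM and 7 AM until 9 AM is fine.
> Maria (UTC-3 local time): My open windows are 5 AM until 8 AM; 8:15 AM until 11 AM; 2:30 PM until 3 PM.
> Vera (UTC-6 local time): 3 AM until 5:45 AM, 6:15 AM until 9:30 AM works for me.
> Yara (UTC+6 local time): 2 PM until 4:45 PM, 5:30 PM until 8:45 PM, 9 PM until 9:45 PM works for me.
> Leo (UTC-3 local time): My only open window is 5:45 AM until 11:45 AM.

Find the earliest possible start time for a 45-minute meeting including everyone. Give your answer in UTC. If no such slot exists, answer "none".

Gita in UTC: 08:00-09:30, 11:45-13:45, 15:30-16:45, 17:30-18:00 (add 6h to convert from UTC-6).
Xiulan in UTC: 08:30-10:00, 12:00-14:00 (add 5h to convert from UTC-5).
Maria in UTC: 08:00-11:00, 11:15-14:00, 17:30-18:00 (add 3h to convert from UTC-3).
Vera in UTC: 09:00-11:45, 12:15-15:30 (add 6h to convert from UTC-6).
Yara in UTC: 08:00-10:45, 11:30-14:45, 15:00-15:45 (subtract 6h to convert from UTC+6).
Leo in UTC: 08:45-14:45 (add 3h to convert from UTC-3).
Gita ∩ Xiulan: 08:30-09:30, 12:00-13:45.
Gita ∩ Xiulan ∩ Maria: 08:30-09:30, 12:00-13:45.
Gita ∩ Xiulan ∩ Maria ∩ Vera: 09:00-09:30, 12:15-13:45.
Gita ∩ Xiulan ∩ Maria ∩ Vera ∩ Yara: 09:00-09:30, 12:15-13:45.
Gita ∩ Xiulan ∩ Maria ∩ Vera ∩ Yara ∩ Leo: 09:00-09:30, 12:15-13:45.
The first common window of at least 45 minutes is 12:15-13:45, so the earliest start is 12:15.

12:15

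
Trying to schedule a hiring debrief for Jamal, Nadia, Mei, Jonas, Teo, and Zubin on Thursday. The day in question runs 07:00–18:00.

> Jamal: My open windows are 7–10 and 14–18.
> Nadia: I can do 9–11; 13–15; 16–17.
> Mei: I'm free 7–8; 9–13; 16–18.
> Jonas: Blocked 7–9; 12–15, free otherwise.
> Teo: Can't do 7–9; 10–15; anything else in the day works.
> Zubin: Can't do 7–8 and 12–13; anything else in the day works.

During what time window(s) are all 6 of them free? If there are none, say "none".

09:00-10:00, 16:00-17:00

Jamal free: 07:00-10:00, 14:00-18:00.
Nadia free: 09:00-11:00, 13:00-15:00, 16:00-17:00.
Mei free: 07:00-08:00, 09:00-13:00, 16:00-18:00.
Jonas free: 09:00-12:00, 15:00-18:00 (invert busy blocks within the working day).
Teo free: 09:00-10:00, 15:00-18:00 (invert busy blocks within the working day).
Zubin free: 08:00-12:00, 13:00-18:00 (invert busy blocks within the working day).
Jamal ∩ Nadia: 09:00-10:00, 14:00-15:00, 16:00-17:00.
Jamal ∩ Nadia ∩ Mei: 09:00-10:00, 16:00-17:00.
Jamal ∩ Nadia ∩ Mei ∩ Jonas: 09:00-10:00, 16:00-17:00.
Jamal ∩ Nadia ∩ Mei ∩ Jonas ∩ Teo: 09:00-10:00, 16:00-17:00.
Jamal ∩ Nadia ∩ Mei ∩ Jonas ∩ Teo ∩ Zubin: 09:00-10:00, 16:00-17:00.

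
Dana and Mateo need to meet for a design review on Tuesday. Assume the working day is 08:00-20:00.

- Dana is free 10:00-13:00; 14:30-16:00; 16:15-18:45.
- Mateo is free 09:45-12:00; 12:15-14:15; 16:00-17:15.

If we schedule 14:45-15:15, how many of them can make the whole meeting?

Dana can make the full 14:45-15:15 slot — that's 1.

1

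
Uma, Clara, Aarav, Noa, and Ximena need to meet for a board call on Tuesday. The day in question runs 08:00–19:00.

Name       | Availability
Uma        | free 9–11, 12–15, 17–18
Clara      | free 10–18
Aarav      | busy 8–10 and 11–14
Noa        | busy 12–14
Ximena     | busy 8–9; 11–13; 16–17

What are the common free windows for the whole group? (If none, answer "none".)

Uma free: 09:00-11:00, 12:00-15:00, 17:00-18:00.
Clara free: 10:00-18:00.
Aarav free: 10:00-11:00, 14:00-19:00 (invert busy blocks within the working day).
Noa free: 08:00-12:00, 14:00-19:00 (invert busy blocks within the working day).
Ximena free: 09:00-11:00, 13:00-16:00, 17:00-19:00 (invert busy blocks within the working day).
Uma ∩ Clara: 10:00-11:00, 12:00-15:00, 17:00-18:00.
Uma ∩ Clara ∩ Aarav: 10:00-11:00, 14:00-15:00, 17:00-18:00.
Uma ∩ Clara ∩ Aarav ∩ Noa: 10:00-11:00, 14:00-15:00, 17:00-18:00.
Uma ∩ Clara ∩ Aarav ∩ Noa ∩ Ximena: 10:00-11:00, 14:00-15:00, 17:00-18:00.

10:00-11:00, 14:00-15:00, 17:00-18:00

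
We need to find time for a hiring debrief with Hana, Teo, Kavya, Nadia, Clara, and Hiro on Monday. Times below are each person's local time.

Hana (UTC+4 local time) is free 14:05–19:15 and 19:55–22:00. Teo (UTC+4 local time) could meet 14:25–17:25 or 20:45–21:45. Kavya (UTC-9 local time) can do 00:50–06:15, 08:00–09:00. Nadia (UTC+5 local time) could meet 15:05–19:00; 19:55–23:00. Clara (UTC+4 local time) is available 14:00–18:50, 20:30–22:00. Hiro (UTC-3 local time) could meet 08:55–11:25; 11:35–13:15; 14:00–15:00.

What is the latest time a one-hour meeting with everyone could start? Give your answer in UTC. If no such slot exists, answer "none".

12:25

Hana in UTC: 10:05-15:15, 15:55-18:00 (subtract 4h to convert from UTC+4).
Teo in UTC: 10:25-13:25, 16:45-17:45 (subtract 4h to convert from UTC+4).
Kavya in UTC: 09:50-15:15, 17:00-18:00 (add 9h to convert from UTC-9).
Nadia in UTC: 10:05-14:00, 14:55-18:00 (subtract 5h to convert from UTC+5).
Clara in UTC: 10:00-14:50, 16:30-18:00 (subtract 4h to convert from UTC+4).
Hiro in UTC: 11:55-14:25, 14:35-16:15, 17:00-18:00 (add 3h to convert from UTC-3).
Hana ∩ Teo: 10:25-13:25, 16:45-17:45.
Hana ∩ Teo ∩ Kavya: 10:25-13:25, 17:00-17:45.
Hana ∩ Teo ∩ Kavya ∩ Nadia: 10:25-13:25, 17:00-17:45.
Hana ∩ Teo ∩ Kavya ∩ Nadia ∩ Clara: 10:25-13:25, 17:00-17:45.
Hana ∩ Teo ∩ Kavya ∩ Nadia ∩ Clara ∩ Hiro: 11:55-13:25, 17:00-17:45.
The last common window of at least 60 minutes is 11:55-13:25; a 60-minute meeting can start as late as 12:25 and still end by 13:25.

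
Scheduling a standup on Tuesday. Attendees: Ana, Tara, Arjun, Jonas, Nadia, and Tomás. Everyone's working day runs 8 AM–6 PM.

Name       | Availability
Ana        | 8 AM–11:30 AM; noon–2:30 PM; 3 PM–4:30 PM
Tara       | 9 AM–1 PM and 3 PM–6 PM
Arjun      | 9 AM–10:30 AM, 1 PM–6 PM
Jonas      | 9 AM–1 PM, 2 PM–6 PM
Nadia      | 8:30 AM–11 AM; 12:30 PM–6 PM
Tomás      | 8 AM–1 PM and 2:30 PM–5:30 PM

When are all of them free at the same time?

09:00-10:30, 15:00-16:30

Ana ∩ Tara: 09:00-11:30, 12:00-13:00, 15:00-16:30.
Ana ∩ Tara ∩ Arjun: 09:00-10:30, 15:00-16:30.
Ana ∩ Tara ∩ Arjun ∩ Jonas: 09:00-10:30, 15:00-16:30.
Ana ∩ Tara ∩ Arjun ∩ Jonas ∩ Nadia: 09:00-10:30, 15:00-16:30.
Ana ∩ Tara ∩ Arjun ∩ Jonas ∩ Nadia ∩ Tomás: 09:00-10:30, 15:00-16:30.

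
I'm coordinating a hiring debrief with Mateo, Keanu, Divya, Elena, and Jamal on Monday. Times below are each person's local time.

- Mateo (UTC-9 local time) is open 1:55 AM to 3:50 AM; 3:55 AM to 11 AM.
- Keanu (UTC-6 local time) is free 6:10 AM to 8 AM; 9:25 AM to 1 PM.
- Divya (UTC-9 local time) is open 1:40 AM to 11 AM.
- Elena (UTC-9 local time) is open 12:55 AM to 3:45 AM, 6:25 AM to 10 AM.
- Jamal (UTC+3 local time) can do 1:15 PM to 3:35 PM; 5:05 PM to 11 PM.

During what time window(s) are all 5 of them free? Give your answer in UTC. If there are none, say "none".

12:10-12:35, 15:25-19:00

Mateo in UTC: 10:55-12:50, 12:55-20:00 (add 9h to convert from UTC-9).
Keanu in UTC: 12:10-14:00, 15:25-19:00 (add 6h to convert from UTC-6).
Divya in UTC: 10:40-20:00 (add 9h to convert from UTC-9).
Elena in UTC: 09:55-12:45, 15:25-19:00 (add 9h to convert from UTC-9).
Jamal in UTC: 10:15-12:35, 14:05-20:00 (subtract 3h to convert from UTC+3).
Mateo ∩ Keanu: 12:10-12:50, 12:55-14:00, 15:25-19:00.
Mateo ∩ Keanu ∩ Divya: 12:10-12:50, 12:55-14:00, 15:25-19:00.
Mateo ∩ Keanu ∩ Divya ∩ Elena: 12:10-12:45, 15:25-19:00.
Mateo ∩ Keanu ∩ Divya ∩ Elena ∩ Jamal: 12:10-12:35, 15:25-19:00.
So the common availability across everyone is 12:10-12:35, 15:25-19:00.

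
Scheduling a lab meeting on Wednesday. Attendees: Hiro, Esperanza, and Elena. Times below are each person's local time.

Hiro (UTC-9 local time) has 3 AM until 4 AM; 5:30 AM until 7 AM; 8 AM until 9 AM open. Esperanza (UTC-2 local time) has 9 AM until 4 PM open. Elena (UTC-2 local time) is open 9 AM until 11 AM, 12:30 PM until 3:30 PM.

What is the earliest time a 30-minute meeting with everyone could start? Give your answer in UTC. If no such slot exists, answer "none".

12:00

Hiro in UTC: 12:00-13:00, 14:30-16:00, 17:00-18:00 (add 9h to convert from UTC-9).
Esperanza in UTC: 11:00-18:00 (add 2h to convert from UTC-2).
Elena in UTC: 11:00-13:00, 14:30-17:30 (add 2h to convert from UTC-2).
Hiro ∩ Esperanza: 12:00-13:00, 14:30-16:00, 17:00-18:00.
Hiro ∩ Esperanza ∩ Elena: 12:00-13:00, 14:30-16:00, 17:00-17:30.
The first common window of at least 30 minutes is 12:00-13:00, so the earliest start is 12:00.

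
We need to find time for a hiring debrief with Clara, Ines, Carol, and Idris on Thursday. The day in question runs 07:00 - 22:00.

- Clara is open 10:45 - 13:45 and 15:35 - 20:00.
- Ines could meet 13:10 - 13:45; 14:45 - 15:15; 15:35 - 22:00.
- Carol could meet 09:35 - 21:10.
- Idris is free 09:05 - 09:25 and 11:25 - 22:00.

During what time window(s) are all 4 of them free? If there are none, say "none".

Clara ∩ Ines: 13:10-13:45, 15:35-20:00.
Clara ∩ Ines ∩ Carol: 13:10-13:45, 15:35-20:00.
Clara ∩ Ines ∩ Carol ∩ Idris: 13:10-13:45, 15:35-20:00.

13:10-13:45, 15:35-20:00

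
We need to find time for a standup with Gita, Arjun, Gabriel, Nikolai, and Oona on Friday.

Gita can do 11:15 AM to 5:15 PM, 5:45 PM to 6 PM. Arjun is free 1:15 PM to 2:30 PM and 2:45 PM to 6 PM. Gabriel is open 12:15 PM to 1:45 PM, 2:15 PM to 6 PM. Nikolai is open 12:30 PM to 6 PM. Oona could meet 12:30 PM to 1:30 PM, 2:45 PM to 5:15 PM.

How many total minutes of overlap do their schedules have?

165

Gita ∩ Arjun: 13:15-14:30, 14:45-17:15, 17:45-18:00.
Gita ∩ Arjun ∩ Gabriel: 13:15-13:45, 14:15-14:30, 14:45-17:15, 17:45-18:00.
Gita ∩ Arjun ∩ Gabriel ∩ Nikolai: 13:15-13:45, 14:15-14:30, 14:45-17:15, 17:45-18:00.
Gita ∩ Arjun ∩ Gabriel ∩ Nikolai ∩ Oona: 13:15-13:30, 14:45-17:15.
Summing the common windows: 15 + 150 = 165 minutes.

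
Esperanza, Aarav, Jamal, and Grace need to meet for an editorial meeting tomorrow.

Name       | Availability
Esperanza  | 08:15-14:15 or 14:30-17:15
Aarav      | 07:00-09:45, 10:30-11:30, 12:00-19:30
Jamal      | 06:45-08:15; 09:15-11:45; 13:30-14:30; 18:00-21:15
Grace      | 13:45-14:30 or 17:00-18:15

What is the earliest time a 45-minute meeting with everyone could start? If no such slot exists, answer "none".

Esperanza ∩ Aarav: 08:15-09:45, 10:30-11:30, 12:00-14:15, 14:30-17:15.
Esperanza ∩ Aarav ∩ Jamal: 09:15-09:45, 10:30-11:30, 13:30-14:15.
Esperanza ∩ Aarav ∩ Jamal ∩ Grace: 13:45-14:15.
No common window is at least 45 minutes long.

none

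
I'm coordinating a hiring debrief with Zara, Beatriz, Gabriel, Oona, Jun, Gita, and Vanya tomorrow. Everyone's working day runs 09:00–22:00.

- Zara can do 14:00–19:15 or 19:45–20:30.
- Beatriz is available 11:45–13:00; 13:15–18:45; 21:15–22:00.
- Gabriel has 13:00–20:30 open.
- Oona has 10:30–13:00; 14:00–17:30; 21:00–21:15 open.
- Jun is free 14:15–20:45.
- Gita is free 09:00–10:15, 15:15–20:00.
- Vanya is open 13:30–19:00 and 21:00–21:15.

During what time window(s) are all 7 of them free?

15:15-17:30

Zara ∩ Beatriz: 14:00-18:45.
Zara ∩ Beatriz ∩ Gabriel: 14:00-18:45.
Zara ∩ Beatriz ∩ Gabriel ∩ Oona: 14:00-17:30.
Zara ∩ Beatriz ∩ Gabriel ∩ Oona ∩ Jun: 14:15-17:30.
Zara ∩ Beatriz ∩ Gabriel ∩ Oona ∩ Jun ∩ Gita: 15:15-17:30.
Zara ∩ Beatriz ∩ Gabriel ∩ Oona ∩ Jun ∩ Gita ∩ Vanya: 15:15-17:30.
So the common availability across everyone is 15:15-17:30.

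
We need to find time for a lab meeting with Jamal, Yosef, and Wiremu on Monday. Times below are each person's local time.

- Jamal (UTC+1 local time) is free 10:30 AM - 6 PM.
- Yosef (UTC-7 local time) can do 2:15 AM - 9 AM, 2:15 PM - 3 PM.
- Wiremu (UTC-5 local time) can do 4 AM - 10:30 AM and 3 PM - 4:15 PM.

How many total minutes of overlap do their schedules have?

360

Jamal in UTC: 09:30-17:00 (subtract 1h to convert from UTC+1).
Yosef in UTC: 09:15-16:00, 21:15-22:00 (add 7h to convert from UTC-7).
Wiremu in UTC: 09:00-15:30, 20:00-21:15 (add 5h to convert from UTC-5).
Jamal ∩ Yosef: 09:30-16:00.
Jamal ∩ Yosef ∩ Wiremu: 09:30-15:30.
So the common availability across everyone is 09:30-15:30.
That's a single block of 360 minutes.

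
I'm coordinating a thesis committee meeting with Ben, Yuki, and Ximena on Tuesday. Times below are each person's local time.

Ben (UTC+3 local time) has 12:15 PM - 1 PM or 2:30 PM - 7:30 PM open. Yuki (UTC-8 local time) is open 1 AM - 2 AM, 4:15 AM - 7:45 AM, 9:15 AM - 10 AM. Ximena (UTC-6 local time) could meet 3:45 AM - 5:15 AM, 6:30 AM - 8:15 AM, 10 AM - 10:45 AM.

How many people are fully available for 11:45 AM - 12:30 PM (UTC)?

Ben in UTC: 09:15-10:00, 11:30-16:30 (subtract 3h to convert from UTC+3).
Yuki in UTC: 09:00-10:00, 12:15-15:45, 17:15-18:00 (add 8h to convert from UTC-8).
Ximena in UTC: 09:45-11:15, 12:30-14:15, 16:00-16:45 (add 6h to convert from UTC-6).
Ben can make the full 11:45-12:30 slot — that's 1.

1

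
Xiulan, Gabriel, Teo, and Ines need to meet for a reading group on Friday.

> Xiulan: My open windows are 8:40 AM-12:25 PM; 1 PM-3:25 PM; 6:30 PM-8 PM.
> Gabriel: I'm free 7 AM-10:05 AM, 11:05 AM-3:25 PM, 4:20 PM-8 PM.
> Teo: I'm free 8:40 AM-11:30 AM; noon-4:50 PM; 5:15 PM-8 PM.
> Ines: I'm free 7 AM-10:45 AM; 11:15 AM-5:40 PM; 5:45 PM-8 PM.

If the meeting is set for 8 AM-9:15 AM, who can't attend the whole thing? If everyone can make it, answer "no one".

Xiulan: not fully free for 08:00-09:15. Gabriel: free for 08:00-09:15. Teo: not fully free for 08:00-09:15. Ines: free for 08:00-09:15.

Teo, Xiulan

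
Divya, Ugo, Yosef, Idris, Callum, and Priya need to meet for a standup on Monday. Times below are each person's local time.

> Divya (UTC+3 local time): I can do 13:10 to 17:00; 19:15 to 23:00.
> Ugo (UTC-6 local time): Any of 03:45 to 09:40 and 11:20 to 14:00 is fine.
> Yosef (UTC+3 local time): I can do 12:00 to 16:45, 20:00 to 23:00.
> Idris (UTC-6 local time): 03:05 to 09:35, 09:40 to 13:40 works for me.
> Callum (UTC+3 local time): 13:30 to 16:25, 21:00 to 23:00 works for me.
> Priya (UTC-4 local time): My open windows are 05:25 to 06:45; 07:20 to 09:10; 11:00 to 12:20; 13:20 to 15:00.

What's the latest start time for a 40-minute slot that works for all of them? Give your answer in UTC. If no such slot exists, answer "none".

Divya in UTC: 10:10-14:00, 16:15-20:00 (subtract 3h to convert from UTC+3).
Ugo in UTC: 09:45-15:40, 17:20-20:00 (add 6h to convert from UTC-6).
Yosef in UTC: 09:00-13:45, 17:00-20:00 (subtract 3h to convert from UTC+3).
Idris in UTC: 09:05-15:35, 15:40-19:40 (add 6h to convert from UTC-6).
Callum in UTC: 10:30-13:25, 18:00-20:00 (subtract 3h to convert from UTC+3).
Priya in UTC: 09:25-10:45, 11:20-13:10, 15:00-16:20, 17:20-19:00 (add 4h to convert from UTC-4).
Divya ∩ Ugo: 10:10-14:00, 17:20-20:00.
Divya ∩ Ugo ∩ Yosef: 10:10-13:45, 17:20-20:00.
Divya ∩ Ugo ∩ Yosef ∩ Idris: 10:10-13:45, 17:20-19:40.
Divya ∩ Ugo ∩ Yosef ∩ Idris ∩ Callum: 10:30-13:25, 18:00-19:40.
Divya ∩ Ugo ∩ Yosef ∩ Idris ∩ Callum ∩ Priya: 10:30-10:45, 11:20-13:10, 18:00-19:00.
Those are the intersection windows.
The last common window of at least 40 minutes is 18:00-19:00; a 40-minute meeting can start as late as 18:20 and still end by 19:00.

18:20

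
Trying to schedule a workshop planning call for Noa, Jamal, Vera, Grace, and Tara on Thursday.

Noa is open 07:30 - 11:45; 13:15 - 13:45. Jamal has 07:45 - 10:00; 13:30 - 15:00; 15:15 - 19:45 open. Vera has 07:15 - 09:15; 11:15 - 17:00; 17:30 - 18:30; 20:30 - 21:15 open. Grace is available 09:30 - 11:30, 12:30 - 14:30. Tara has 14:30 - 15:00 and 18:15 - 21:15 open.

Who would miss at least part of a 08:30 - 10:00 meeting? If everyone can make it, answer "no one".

Grace, Tara, Vera

Noa: free for 08:30-10:00. Jamal: free for 08:30-10:00. Vera: not fully free for 08:30-10:00. Grace: not fully free for 08:30-10:00. Tara: not fully free for 08:30-10:00.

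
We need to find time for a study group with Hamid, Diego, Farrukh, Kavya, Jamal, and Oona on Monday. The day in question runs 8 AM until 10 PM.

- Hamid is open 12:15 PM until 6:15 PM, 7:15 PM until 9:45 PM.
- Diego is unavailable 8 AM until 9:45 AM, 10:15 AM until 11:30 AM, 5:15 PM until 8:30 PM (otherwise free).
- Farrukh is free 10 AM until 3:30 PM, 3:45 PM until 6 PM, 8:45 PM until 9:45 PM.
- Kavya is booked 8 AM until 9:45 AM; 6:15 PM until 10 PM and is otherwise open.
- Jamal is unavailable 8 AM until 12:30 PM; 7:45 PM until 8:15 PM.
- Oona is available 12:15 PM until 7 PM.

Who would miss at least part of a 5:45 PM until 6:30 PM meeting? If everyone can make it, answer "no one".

Hamid free: 12:15-18:15, 19:15-21:45.
Diego free: 09:45-10:15, 11:30-17:15, 20:30-22:00 (invert busy blocks within the working day).
Farrukh free: 10:00-15:30, 15:45-18:00, 20:45-21:45.
Kavya free: 09:45-18:15 (invert busy blocks within the working day).
Jamal free: 12:30-19:45, 20:15-22:00 (invert busy blocks within the working day).
Oona free: 12:15-19:00.
Hamid: not fully free for 17:45-18:30. Diego: not fully free for 17:45-18:30. Farrukh: not fully free for 17:45-18:30. Kavya: not fully free for 17:45-18:30. Jamal: free for 17:45-18:30. Oona: free for 17:45-18:30.

Diego, Farrukh, Hamid, Kavya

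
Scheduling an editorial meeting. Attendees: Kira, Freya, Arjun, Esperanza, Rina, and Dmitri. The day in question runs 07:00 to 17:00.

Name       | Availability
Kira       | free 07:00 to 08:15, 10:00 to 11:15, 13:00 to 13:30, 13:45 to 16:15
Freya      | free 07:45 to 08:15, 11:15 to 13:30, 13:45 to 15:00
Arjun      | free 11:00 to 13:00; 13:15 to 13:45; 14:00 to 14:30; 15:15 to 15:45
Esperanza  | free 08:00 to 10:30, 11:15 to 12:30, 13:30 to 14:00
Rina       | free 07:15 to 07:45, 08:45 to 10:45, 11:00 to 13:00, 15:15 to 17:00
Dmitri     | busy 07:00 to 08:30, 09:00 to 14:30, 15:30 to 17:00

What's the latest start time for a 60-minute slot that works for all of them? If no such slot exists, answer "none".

Kira free: 07:00-08:15, 10:00-11:15, 13:00-13:30, 13:45-16:15.
Freya free: 07:45-08:15, 11:15-13:30, 13:45-15:00.
Arjun free: 11:00-13:00, 13:15-13:45, 14:00-14:30, 15:15-15:45.
Esperanza free: 08:00-10:30, 11:15-12:30, 13:30-14:00.
Rina free: 07:15-07:45, 08:45-10:45, 11:00-13:00, 15:15-17:00.
Dmitri free: 08:30-09:00, 14:30-15:30 (invert busy blocks within the working day).
Kira ∩ Freya: 07:45-08:15, 13:00-13:30, 13:45-15:00.
Kira ∩ Freya ∩ Arjun: 13:15-13:30, 14:00-14:30.
Kira ∩ Freya ∩ Arjun ∩ Esperanza: ∅.
Kira ∩ Freya ∩ Arjun ∩ Esperanza ∩ Rina: ∅.
Kira ∩ Freya ∩ Arjun ∩ Esperanza ∩ Rina ∩ Dmitri: ∅.
There is no time when everyone is free.
No common window is at least 60 minutes long.

none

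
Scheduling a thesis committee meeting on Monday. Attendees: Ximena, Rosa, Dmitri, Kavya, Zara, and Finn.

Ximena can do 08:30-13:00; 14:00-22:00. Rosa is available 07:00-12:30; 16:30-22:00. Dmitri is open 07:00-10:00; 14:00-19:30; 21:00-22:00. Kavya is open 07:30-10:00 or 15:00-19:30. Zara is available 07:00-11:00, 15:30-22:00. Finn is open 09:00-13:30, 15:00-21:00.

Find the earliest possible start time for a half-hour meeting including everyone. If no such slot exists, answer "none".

09:00

Ximena ∩ Rosa: 08:30-12:30, 16:30-22:00.
Ximena ∩ Rosa ∩ Dmitri: 08:30-10:00, 16:30-19:30, 21:00-22:00.
Ximena ∩ Rosa ∩ Dmitri ∩ Kavya: 08:30-10:00, 16:30-19:30.
Ximena ∩ Rosa ∩ Dmitri ∩ Kavya ∩ Zara: 08:30-10:00, 16:30-19:30.
Ximena ∩ Rosa ∩ Dmitri ∩ Kavya ∩ Zara ∩ Finn: 09:00-10:00, 16:30-19:30.
The first common window of at least 30 minutes is 09:00-10:00, so the earliest start is 09:00.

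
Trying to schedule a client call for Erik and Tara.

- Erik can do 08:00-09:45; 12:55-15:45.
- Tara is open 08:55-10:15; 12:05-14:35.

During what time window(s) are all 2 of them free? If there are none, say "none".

Erik ∩ Tara: 08:55-09:45, 12:55-14:35.

08:55-09:45, 12:55-14:35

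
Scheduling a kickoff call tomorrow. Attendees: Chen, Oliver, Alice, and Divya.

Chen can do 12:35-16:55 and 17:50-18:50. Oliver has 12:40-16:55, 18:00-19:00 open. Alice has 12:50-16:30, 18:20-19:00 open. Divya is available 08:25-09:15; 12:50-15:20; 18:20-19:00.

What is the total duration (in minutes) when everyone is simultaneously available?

180

Chen ∩ Oliver: 12:40-16:55, 18:00-18:50.
Chen ∩ Oliver ∩ Alice: 12:50-16:30, 18:20-18:50.
Chen ∩ Oliver ∩ Alice ∩ Divya: 12:50-15:20, 18:20-18:50.
Summing the common windows: 150 + 30 = 180 minutes.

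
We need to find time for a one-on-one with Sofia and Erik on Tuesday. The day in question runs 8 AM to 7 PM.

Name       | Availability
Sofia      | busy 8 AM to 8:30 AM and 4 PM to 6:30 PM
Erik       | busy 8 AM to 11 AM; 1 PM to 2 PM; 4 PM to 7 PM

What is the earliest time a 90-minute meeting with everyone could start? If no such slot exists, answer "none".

Sofia free: 08:30-16:00, 18:30-19:00 (invert busy blocks within the working day).
Erik free: 11:00-13:00, 14:00-16:00 (invert busy blocks within the working day).
Sofia ∩ Erik: 11:00-13:00, 14:00-16:00.
So the common availability across everyone is 11:00-13:00, 14:00-16:00.
The first common window of at least 90 minutes is 11:00-13:00, so the earliest start is 11:00.

11:00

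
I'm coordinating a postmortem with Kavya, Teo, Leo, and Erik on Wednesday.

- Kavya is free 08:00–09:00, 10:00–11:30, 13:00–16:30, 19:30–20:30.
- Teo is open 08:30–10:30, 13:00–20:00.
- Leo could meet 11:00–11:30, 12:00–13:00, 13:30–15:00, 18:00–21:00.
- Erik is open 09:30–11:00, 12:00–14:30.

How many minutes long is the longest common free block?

Kavya ∩ Teo: 08:30-09:00, 10:00-10:30, 13:00-16:30, 19:30-20:00.
Kavya ∩ Teo ∩ Leo: 13:30-15:00, 19:30-20:00.
Kavya ∩ Teo ∩ Leo ∩ Erik: 13:30-14:30.
The longest is 13:30-14:30 at 60 minutes.

60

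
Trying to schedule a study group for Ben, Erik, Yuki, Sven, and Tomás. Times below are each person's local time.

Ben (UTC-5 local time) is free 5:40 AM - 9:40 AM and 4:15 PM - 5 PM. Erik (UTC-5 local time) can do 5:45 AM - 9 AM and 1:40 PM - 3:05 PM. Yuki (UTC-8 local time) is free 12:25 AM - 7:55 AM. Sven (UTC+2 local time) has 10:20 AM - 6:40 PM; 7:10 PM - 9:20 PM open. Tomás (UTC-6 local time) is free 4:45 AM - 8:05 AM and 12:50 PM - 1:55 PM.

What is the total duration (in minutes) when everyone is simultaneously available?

Ben in UTC: 10:40-14:40, 21:15-22:00 (add 5h to convert from UTC-5).
Erik in UTC: 10:45-14:00, 18:40-20:05 (add 5h to convert from UTC-5).
Yuki in UTC: 08:25-15:55 (add 8h to convert from UTC-8).
Sven in UTC: 08:20-16:40, 17:10-19:20 (subtract 2h to convert from UTC+2).
Tomás in UTC: 10:45-14:05, 18:50-19:55 (add 6h to convert from UTC-6).
Ben ∩ Erik: 10:45-14:00.
Ben ∩ Erik ∩ Yuki: 10:45-14:00.
Ben ∩ Erik ∩ Yuki ∩ Sven: 10:45-14:00.
Ben ∩ Erik ∩ Yuki ∩ Sven ∩ Tomás: 10:45-14:00.
So the common availability across everyone is 10:45-14:00.
That's a single block of 195 minutes.

195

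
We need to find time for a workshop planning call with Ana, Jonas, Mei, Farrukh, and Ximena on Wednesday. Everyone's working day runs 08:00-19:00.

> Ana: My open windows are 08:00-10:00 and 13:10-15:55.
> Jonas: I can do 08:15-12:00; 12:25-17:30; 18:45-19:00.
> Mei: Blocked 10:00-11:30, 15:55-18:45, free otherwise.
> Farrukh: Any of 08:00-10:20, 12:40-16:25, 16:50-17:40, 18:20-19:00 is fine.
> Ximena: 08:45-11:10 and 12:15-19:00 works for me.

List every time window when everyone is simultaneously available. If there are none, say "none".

Ana free: 08:00-10:00, 13:10-15:55.
Jonas free: 08:15-12:00, 12:25-17:30, 18:45-19:00.
Mei free: 08:00-10:00, 11:30-15:55, 18:45-19:00 (invert busy blocks within the working day).
Farrukh free: 08:00-10:20, 12:40-16:25, 16:50-17:40, 18:20-19:00.
Ximena free: 08:45-11:10, 12:15-19:00.
Ana ∩ Jonas: 08:15-10:00, 13:10-15:55.
Ana ∩ Jonas ∩ Mei: 08:15-10:00, 13:10-15:55.
Ana ∩ Jonas ∩ Mei ∩ Farrukh: 08:15-10:00, 13:10-15:55.
Ana ∩ Jonas ∩ Mei ∩ Farrukh ∩ Ximena: 08:45-10:00, 13:10-15:55.
So the common availability across everyone is 08:45-10:00, 13:10-15:55.

08:45-10:00, 13:10-15:55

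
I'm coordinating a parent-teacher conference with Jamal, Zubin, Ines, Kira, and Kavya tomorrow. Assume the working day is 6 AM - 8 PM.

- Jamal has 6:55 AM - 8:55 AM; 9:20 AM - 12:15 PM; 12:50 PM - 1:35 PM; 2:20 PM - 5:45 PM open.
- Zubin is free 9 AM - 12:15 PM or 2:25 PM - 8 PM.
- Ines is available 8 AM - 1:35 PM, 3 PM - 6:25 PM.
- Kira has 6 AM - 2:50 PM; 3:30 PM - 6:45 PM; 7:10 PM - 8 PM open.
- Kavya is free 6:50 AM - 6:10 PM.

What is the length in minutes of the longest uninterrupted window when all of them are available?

Jamal ∩ Zubin: 09:20-12:15, 14:25-17:45.
Jamal ∩ Zubin ∩ Ines: 09:20-12:15, 15:00-17:45.
Jamal ∩ Zubin ∩ Ines ∩ Kira: 09:20-12:15, 15:30-17:45.
Jamal ∩ Zubin ∩ Ines ∩ Kira ∩ Kavya: 09:20-12:15, 15:30-17:45.
The longest is 09:20-12:15 at 175 minutes.

175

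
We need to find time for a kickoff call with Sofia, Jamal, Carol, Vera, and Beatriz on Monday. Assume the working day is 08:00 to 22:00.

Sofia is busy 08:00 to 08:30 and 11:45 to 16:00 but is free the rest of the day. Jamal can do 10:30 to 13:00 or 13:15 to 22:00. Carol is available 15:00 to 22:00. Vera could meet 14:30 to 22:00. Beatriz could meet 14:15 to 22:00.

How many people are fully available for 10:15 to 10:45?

1

Sofia free: 08:30-11:45, 16:00-22:00 (invert busy blocks within the working day).
Jamal free: 10:30-13:00, 13:15-22:00.
Carol free: 15:00-22:00.
Vera free: 14:30-22:00.
Beatriz free: 14:15-22:00.
Sofia can make the full 10:15-10:45 slot — that's 1.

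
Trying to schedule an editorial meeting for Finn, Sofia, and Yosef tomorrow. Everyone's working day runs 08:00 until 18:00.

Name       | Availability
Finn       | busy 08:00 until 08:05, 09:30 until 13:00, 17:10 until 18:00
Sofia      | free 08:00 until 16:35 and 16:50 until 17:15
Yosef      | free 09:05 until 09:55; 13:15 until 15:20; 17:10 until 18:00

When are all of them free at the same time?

Finn free: 08:05-09:30, 13:00-17:10 (invert busy blocks within the working day).
Sofia free: 08:00-16:35, 16:50-17:15.
Yosef free: 09:05-09:55, 13:15-15:20, 17:10-18:00.
Finn ∩ Sofia: 08:05-09:30, 13:00-16:35, 16:50-17:10.
Finn ∩ Sofia ∩ Yosef: 09:05-09:30, 13:15-15:20.

09:05-09:30, 13:15-15:20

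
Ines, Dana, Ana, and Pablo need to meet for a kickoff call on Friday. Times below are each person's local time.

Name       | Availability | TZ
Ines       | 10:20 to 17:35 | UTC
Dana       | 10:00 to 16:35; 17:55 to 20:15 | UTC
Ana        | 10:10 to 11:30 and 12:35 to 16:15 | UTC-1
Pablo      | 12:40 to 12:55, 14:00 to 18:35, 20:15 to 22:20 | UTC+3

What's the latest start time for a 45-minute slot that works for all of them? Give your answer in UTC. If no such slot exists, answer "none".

Ines in UTC: 10:20-17:35.
Dana in UTC: 10:00-16:35, 17:55-20:15.
Ana in UTC: 11:10-12:30, 13:35-17:15 (add 1h to convert from UTC-1).
Pablo in UTC: 09:40-09:55, 11:00-15:35, 17:15-19:20 (subtract 3h to convert from UTC+3).
Ines ∩ Dana: 10:20-16:35.
Ines ∩ Dana ∩ Ana: 11:10-12:30, 13:35-16:35.
Ines ∩ Dana ∩ Ana ∩ Pablo: 11:10-12:30, 13:35-15:35.
The last common window of at least 45 minutes is 13:35-15:35; a 45-minute meeting can start as late as 14:50 and still end by 15:35.

14:50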